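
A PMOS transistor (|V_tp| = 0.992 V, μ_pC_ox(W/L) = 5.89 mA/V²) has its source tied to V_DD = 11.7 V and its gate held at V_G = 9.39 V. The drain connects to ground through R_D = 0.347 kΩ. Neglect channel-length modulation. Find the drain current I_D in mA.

V_SG = V_DD − V_G = 11.7 − 9.39 = 2.31 V, so V_ov = 2.31 − 0.992 = 1.32 V.
Assume saturation: I_D = ½ k_p V_ov² = 0.5 × 5.89 × 1.32² = 5.12 mA, giving V_SD = V_DD − I_D R_D = 11.7 − 5.12 × 0.347 = 9.92 V.
V_SD = 9.92 V ≥ V_ov = 1.32 V, confirming saturation.

I_D = 5.12 mA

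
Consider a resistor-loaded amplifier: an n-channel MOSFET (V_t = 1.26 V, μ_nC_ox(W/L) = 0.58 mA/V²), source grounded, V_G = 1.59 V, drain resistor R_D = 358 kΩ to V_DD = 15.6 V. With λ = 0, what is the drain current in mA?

V_GS = V_G = 1.59 V, so V_ov = 1.59 − 1.26 = 0.33 V.
Assume saturation: I_D = ½ k_n V_ov² = 0.5 × 0.58 × 0.33² = 0.0316 mA, giving V_DS = V_DD − I_D R_D = 15.6 − 0.0316 × 358 = 4.29 V.
V_DS = 4.29 V ≥ V_ov = 0.33 V, confirming saturation.

I_D = 0.0316 mA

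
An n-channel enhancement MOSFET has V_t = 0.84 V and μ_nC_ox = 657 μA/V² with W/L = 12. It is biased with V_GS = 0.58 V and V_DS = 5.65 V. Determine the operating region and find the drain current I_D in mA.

V_GS = 0.58 V < V_t = 0.84 V, so the transistor is in cutoff.

Cutoff; I_D = 0 mA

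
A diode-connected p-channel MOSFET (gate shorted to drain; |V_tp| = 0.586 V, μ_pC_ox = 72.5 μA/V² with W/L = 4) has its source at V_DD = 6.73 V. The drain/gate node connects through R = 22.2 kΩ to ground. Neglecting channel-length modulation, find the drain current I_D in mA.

With gate tied to drain, V_SG = V_SD ≥ V_SG − |V_tp|, so the device is in saturation.
k_p = μ_pC_ox · (W/L) = 0.29 mA/V².
KCL at the drain: ½ k_p (V_SG − |V_tp|)² = (V_DD − V_SG)/R.
Let x = V_SG − 0.586. Then 3.22 x² + x − 6.144 = 0, giving x = 1.23 V (positive root), so V_SG = 1.82 V.
I_D = (V_DD − V_SG)/R = (6.73 − 1.82) / 22.2 = 0.221 mA.

I_D = 0.221 mA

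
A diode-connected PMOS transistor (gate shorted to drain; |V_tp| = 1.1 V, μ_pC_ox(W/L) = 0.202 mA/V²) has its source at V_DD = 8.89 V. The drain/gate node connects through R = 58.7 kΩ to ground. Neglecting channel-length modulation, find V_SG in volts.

V_SG = 2.17 V

With gate tied to drain, V_SG = V_SD ≥ V_SG − |V_tp|, so the device is in saturation.
KCL at the drain: ½ k_p (V_SG − |V_tp|)² = (V_DD − V_SG)/R.
Let x = V_SG − 1.1. Then 5.93 x² + x − 7.79 = 0, giving x = 1.07 V (positive root), so V_SG = 2.17 V.
I_D = (V_DD − V_SG)/R = (8.89 − 2.17) / 58.7 = 0.115 mA.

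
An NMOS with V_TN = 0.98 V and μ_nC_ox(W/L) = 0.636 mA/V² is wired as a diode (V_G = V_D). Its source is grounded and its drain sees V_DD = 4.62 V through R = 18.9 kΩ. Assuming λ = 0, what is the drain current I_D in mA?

With gate tied to drain, V_GS = V_DS ≥ V_GS − V_TN, so the device is in saturation.
KCL at the drain: ½ k_n (V_GS − V_TN)² = (V_DD − V_GS)/R.
Let x = V_GS − 0.98. Then 6.01 x² + x − 3.64 = 0, giving x = 0.699 V (positive root), so V_GS = 1.68 V.
I_D = (V_DD − V_GS)/R = (4.62 − 1.68) / 18.9 = 0.156 mA.

I_D = 0.156 mA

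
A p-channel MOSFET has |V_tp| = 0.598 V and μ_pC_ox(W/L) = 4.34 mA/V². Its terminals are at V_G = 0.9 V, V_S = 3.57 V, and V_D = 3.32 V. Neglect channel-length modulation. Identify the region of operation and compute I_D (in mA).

Triode; I_D = 2.11 mA

V_SG = V_S − V_G = 3.57 − 0.9 = 2.67 V; V_SD = V_S − V_D = 3.57 − 3.32 = 0.25 V.
V_ov = V_SG − |V_tp| = 2.67 − 0.598 = 2.07 V.
Since V_SD = 0.25 V < V_ov = 2.07 V, the device is in the triode region.
I_D = k_p [V_ov · V_SD − ½ V_SD²] = 4.34 × [2.07 × 0.25 − 0.5 × 0.25²] = 2.11 mA.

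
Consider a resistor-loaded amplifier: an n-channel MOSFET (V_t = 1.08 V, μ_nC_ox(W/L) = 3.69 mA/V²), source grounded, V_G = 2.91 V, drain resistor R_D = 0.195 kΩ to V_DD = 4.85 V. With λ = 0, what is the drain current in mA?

V_GS = V_G = 2.91 V, so V_ov = 2.91 − 1.08 = 1.83 V.
Assume saturation: I_D = ½ k_n V_ov² = 0.5 × 3.69 × 1.83² = 6.18 mA, giving V_DS = V_DD − I_D R_D = 4.85 − 6.18 × 0.195 = 3.65 V.
V_DS = 3.65 V ≥ V_ov = 1.83 V, confirming saturation.

I_D = 6.18 mA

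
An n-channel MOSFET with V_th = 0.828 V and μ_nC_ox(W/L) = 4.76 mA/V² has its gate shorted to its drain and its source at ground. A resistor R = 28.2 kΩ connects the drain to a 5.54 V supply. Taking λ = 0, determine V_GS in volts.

V_GS = 1.09 V

With gate tied to drain, V_GS = V_DS ≥ V_GS − V_th, so the device is in saturation.
KCL at the drain: ½ k_n (V_GS − V_th)² = (V_DD − V_GS)/R.
Let x = V_GS − 0.828. Then 67.1 x² + x − 4.712 = 0, giving x = 0.258 V (positive root), so V_GS = 1.09 V.
I_D = (V_DD − V_GS)/R = (5.54 − 1.09) / 28.2 = 0.158 mA.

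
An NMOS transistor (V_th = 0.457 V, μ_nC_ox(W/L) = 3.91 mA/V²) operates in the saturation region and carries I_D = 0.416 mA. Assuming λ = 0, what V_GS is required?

V_GS = 0.918 V

In saturation I_D = ½ k_n (V_GS − V_th)², so V_GS − V_th = √(2 I_D / k_n) = √(2 × 0.416 / 3.91) = 0.461 V.
V_GS = 0.457 + 0.461 = 0.918 V.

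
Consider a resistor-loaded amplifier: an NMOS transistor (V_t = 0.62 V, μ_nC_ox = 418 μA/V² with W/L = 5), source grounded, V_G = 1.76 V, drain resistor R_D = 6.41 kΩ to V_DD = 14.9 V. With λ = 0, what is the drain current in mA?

I_D = 1.36 mA

V_GS = V_G = 1.76 V, so V_ov = 1.76 − 0.62 = 1.14 V.
k_n = μ_nC_ox · (W/L) = 2.09 mA/V².
Assume saturation: I_D = ½ k_n V_ov² = 0.5 × 2.09 × 1.14² = 1.36 mA, giving V_DS = V_DD − I_D R_D = 14.9 − 1.36 × 6.41 = 6.19 V.
V_DS = 6.19 V ≥ V_ov = 1.14 V, confirming saturation.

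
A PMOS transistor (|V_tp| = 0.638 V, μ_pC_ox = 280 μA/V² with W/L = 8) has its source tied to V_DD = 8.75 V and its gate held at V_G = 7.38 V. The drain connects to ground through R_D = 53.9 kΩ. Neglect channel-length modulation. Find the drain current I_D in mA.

I_D = 0.160 mA

V_SG = V_DD − V_G = 8.75 − 7.38 = 1.37 V, so V_ov = 1.37 − 0.638 = 0.732 V.
k_p = μ_pC_ox · (W/L) = 2.24 mA/V².
Assume saturation: I_D = ½ k_p V_ov² = 0.5 × 2.24 × 0.732² = 0.6 mA, giving V_SD = V_DD − I_D R_D = 8.75 − 0.6 × 53.9 = -23.6 V.
But -23.6 V < V_ov = 0.732 V, so the device is actually in triode.
In triode I_D = k_p[V_ov V_SD − ½ V_SD²] and I_D = (V_DD − V_SD)/R_D. Equating: 60.4 V_SD² − 89.38 V_SD + 8.75 = 0, giving V_SD = 0.105 V (the root below V_ov).
I_D = (8.75 − 0.105) / 53.9 = 0.16 mA.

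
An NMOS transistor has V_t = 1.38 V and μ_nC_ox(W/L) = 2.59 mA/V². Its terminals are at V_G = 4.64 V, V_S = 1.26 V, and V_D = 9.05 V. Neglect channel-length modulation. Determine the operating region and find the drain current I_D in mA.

V_GS = V_G − V_S = 4.64 − 1.26 = 3.38 V; V_DS = V_D − V_S = 9.05 − 1.26 = 7.79 V.
V_ov = V_GS − V_t = 3.38 − 1.38 = 2 V.
Since V_DS = 7.79 V ≥ V_ov = 2 V, the device is in saturation.
I_D = ½ k_n V_ov² = 0.5 × 2.59 × 2² = 5.18 mA.

Saturation; I_D = 5.18 mA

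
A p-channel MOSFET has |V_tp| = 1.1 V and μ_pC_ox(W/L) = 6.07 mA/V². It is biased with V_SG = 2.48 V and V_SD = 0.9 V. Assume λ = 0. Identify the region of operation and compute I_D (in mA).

V_ov = V_SG − |V_tp| = 2.48 − 1.1 = 1.38 V.
Since V_SD = 0.9 V < V_ov = 1.38 V, the device is in the triode region.
I_D = k_p [V_ov · V_SD − ½ V_SD²] = 6.07 × [1.38 × 0.9 − 0.5 × 0.9²] = 5.08 mA.

Triode; I_D = 5.08 mA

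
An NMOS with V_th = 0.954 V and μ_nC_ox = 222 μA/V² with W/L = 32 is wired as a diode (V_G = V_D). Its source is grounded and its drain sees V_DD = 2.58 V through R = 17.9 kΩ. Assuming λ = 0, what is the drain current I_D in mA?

I_D = 0.0823 mA

With gate tied to drain, V_GS = V_DS ≥ V_GS − V_th, so the device is in saturation.
k_n = μ_nC_ox · (W/L) = 7.104 mA/V².
KCL at the drain: ½ k_n (V_GS − V_th)² = (V_DD − V_GS)/R.
Let x = V_GS − 0.954. Then 63.6 x² + x − 1.626 = 0, giving x = 0.152 V (positive root), so V_GS = 1.11 V.
I_D = (V_DD − V_GS)/R = (2.58 − 1.11) / 17.9 = 0.0823 mA.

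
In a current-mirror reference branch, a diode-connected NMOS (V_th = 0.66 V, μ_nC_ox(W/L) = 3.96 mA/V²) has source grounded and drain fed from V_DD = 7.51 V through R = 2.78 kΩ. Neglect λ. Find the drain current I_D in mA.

With gate tied to drain, V_GS = V_DS ≥ V_GS − V_th, so the device is in saturation.
KCL at the drain: ½ k_n (V_GS − V_th)² = (V_DD − V_GS)/R.
Let x = V_GS − 0.66. Then 5.5 x² + x − 6.85 = 0, giving x = 1.03 V (positive root), so V_GS = 1.69 V.
I_D = (V_DD − V_GS)/R = (7.51 − 1.69) / 2.78 = 2.09 mA.

I_D = 2.09 mA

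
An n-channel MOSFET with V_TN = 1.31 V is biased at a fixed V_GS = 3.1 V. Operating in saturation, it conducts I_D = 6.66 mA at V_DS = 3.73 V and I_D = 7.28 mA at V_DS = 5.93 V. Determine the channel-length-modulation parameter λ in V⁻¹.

λ = 0.0502 V⁻¹

With V_GS fixed, I_D ∝ (1 + λ V_DS) in saturation, so I_D2/I_D1 = (1 + λ V_DS2)/(1 + λ V_DS1).
7.28/6.66 = 1.093 = (1 + 5.93 λ)/(1 + 3.73 λ).
Solving: λ (I_D1 V_DS2 − I_D2 V_DS1) = I_D2 − I_D1, so λ = (7.28 − 6.66) / (6.66 × 5.93 − 7.28 × 3.73) = 0.62 / 12.3 = 0.0502 V⁻¹.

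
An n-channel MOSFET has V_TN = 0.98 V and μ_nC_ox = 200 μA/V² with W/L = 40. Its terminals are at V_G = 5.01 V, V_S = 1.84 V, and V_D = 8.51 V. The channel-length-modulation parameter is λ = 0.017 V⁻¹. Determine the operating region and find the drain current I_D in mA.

V_GS = V_G − V_S = 5.01 − 1.84 = 3.17 V; V_DS = V_D − V_S = 8.51 − 1.84 = 6.67 V.
k_n = μ_nC_ox · (W/L) = 8 mA/V².
V_ov = V_GS − V_TN = 3.17 − 0.98 = 2.19 V.
Since V_DS = 6.67 V ≥ V_ov = 2.19 V, the device is in saturation.
I_D = ½ k_n V_ov² (1 + λ V_DS) = 0.5 × 8 × 2.19² × (1 + 0.017 × 6.67) = 21.4 mA.

Saturation; I_D = 21.4 mA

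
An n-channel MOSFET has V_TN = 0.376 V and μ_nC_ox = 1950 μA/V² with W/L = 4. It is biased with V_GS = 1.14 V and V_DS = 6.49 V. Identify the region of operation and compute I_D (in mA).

k_n = μ_nC_ox · (W/L) = 7.8 mA/V².
V_ov = V_GS − V_TN = 1.14 − 0.376 = 0.764 V.
Since V_DS = 6.49 V ≥ V_ov = 0.764 V, the device is in saturation.
I_D = ½ k_n V_ov² = 0.5 × 7.8 × 0.764² = 2.28 mA.

Saturation; I_D = 2.28 mA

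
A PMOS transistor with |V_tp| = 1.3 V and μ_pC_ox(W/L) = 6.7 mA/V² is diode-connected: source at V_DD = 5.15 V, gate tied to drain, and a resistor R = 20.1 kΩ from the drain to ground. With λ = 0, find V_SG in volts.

With gate tied to drain, V_SG = V_SD ≥ V_SG − |V_tp|, so the device is in saturation.
KCL at the drain: ½ k_p (V_SG − |V_tp|)² = (V_DD − V_SG)/R.
Let x = V_SG − 1.3. Then 67.3 x² + x − 3.85 = 0, giving x = 0.232 V (positive root), so V_SG = 1.53 V.
I_D = (V_DD − V_SG)/R = (5.15 − 1.53) / 20.1 = 0.18 mA.

V_SG = 1.53 V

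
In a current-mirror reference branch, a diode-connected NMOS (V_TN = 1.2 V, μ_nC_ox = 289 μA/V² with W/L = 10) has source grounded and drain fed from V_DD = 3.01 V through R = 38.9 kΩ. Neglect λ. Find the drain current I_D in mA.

With gate tied to drain, V_GS = V_DS ≥ V_GS − V_TN, so the device is in saturation.
k_n = μ_nC_ox · (W/L) = 2.89 mA/V².
KCL at the drain: ½ k_n (V_GS − V_TN)² = (V_DD − V_GS)/R.
Let x = V_GS − 1.2. Then 56.2 x² + x − 1.81 = 0, giving x = 0.171 V (positive root), so V_GS = 1.37 V.
I_D = (V_DD − V_GS)/R = (3.01 − 1.37) / 38.9 = 0.0421 mA.

I_D = 0.0421 mA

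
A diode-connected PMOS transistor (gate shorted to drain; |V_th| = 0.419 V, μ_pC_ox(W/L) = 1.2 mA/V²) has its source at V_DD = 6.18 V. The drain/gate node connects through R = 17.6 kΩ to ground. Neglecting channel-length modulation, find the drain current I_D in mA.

With gate tied to drain, V_SG = V_SD ≥ V_SG − |V_th|, so the device is in saturation.
KCL at the drain: ½ k_p (V_SG − |V_th|)² = (V_DD − V_SG)/R.
Let x = V_SG − 0.419. Then 10.6 x² + x − 5.761 = 0, giving x = 0.693 V (positive root), so V_SG = 1.11 V.
I_D = (V_DD − V_SG)/R = (6.18 − 1.11) / 17.6 = 0.288 mA.

I_D = 0.288 mA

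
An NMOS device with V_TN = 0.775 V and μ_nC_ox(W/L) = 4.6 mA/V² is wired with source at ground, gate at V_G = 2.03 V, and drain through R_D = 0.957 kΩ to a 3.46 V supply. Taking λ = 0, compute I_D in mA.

V_GS = V_G = 2.03 V, so V_ov = 2.03 − 0.775 = 1.25 V.
Assume saturation: I_D = ½ k_n V_ov² = 0.5 × 4.6 × 1.25² = 3.62 mA, giving V_DS = V_DD − I_D R_D = 3.46 − 3.62 × 0.957 = -0.00679 V.
But -0.00679 V < V_ov = 1.25 V, so the device is actually in triode.
In triode I_D = k_n[V_ov V_DS − ½ V_DS²] and I_D = (V_DD − V_DS)/R_D. Equating: 2.2 V_DS² − 6.525 V_DS + 3.46 = 0, giving V_DS = 0.692 V (the root below V_ov).
I_D = (3.46 − 0.692) / 0.957 = 2.89 mA.

I_D = 2.89 mA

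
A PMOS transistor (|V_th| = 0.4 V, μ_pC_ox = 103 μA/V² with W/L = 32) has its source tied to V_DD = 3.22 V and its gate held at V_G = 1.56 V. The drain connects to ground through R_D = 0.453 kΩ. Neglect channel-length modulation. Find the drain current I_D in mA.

V_SG = V_DD − V_G = 3.22 − 1.56 = 1.66 V, so V_ov = 1.66 − 0.4 = 1.26 V.
k_p = μ_pC_ox · (W/L) = 3.296 mA/V².
Assume saturation: I_D = ½ k_p V_ov² = 0.5 × 3.296 × 1.26² = 2.62 mA, giving V_SD = V_DD − I_D R_D = 3.22 − 2.62 × 0.453 = 2.03 V.
V_SD = 2.03 V ≥ V_ov = 1.26 V, confirming saturation.

I_D = 2.62 mA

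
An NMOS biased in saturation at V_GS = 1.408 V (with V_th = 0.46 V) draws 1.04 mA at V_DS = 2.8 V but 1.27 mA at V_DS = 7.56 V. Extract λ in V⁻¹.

λ = 0.0534 V⁻¹

With V_GS fixed, I_D ∝ (1 + λ V_DS) in saturation, so I_D2/I_D1 = (1 + λ V_DS2)/(1 + λ V_DS1).
1.27/1.04 = 1.221 = (1 + 7.56 λ)/(1 + 2.8 λ).
Solving: λ (I_D1 V_DS2 − I_D2 V_DS1) = I_D2 − I_D1, so λ = (1.27 − 1.04) / (1.04 × 7.56 − 1.27 × 2.8) = 0.23 / 4.31 = 0.0534 V⁻¹.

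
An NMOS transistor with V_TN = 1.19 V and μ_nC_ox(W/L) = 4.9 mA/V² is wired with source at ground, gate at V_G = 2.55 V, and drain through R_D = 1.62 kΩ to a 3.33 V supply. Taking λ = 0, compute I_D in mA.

V_GS = V_G = 2.55 V, so V_ov = 2.55 − 1.19 = 1.36 V.
Assume saturation: I_D = ½ k_n V_ov² = 0.5 × 4.9 × 1.36² = 4.53 mA, giving V_DS = V_DD − I_D R_D = 3.33 − 4.53 × 1.62 = -4.01 V.
But -4.01 V < V_ov = 1.36 V, so the device is actually in triode.
In triode I_D = k_n[V_ov V_DS − ½ V_DS²] and I_D = (V_DD − V_DS)/R_D. Equating: 3.97 V_DS² − 11.8 V_DS + 3.33 = 0, giving V_DS = 0.316 V (the root below V_ov).
I_D = (3.33 − 0.316) / 1.62 = 1.86 mA.

I_D = 1.86 mA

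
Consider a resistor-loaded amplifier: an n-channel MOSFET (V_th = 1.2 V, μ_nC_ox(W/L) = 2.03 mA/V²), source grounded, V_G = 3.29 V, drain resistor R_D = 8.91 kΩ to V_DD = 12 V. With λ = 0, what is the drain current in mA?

V_GS = V_G = 3.29 V, so V_ov = 3.29 − 1.2 = 2.09 V.
Assume saturation: I_D = ½ k_n V_ov² = 0.5 × 2.03 × 2.09² = 4.43 mA, giving V_DS = V_DD − I_D R_D = 12 − 4.43 × 8.91 = -27.5 V.
But -27.5 V < V_ov = 2.09 V, so the device is actually in triode.
In triode I_D = k_n[V_ov V_DS − ½ V_DS²] and I_D = (V_DD − V_DS)/R_D. Equating: 9.04 V_DS² − 38.8 V_DS + 12 = 0, giving V_DS = 0.335 V (the root below V_ov).
I_D = (12 − 0.335) / 8.91 = 1.31 mA.

I_D = 1.31 mA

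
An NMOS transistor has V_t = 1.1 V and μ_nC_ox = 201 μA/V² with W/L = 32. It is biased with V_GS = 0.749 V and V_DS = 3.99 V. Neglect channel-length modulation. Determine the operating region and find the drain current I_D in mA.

Cutoff; I_D = 0 mA

V_GS = 0.749 V < V_t = 1.1 V, so the transistor is in cutoff.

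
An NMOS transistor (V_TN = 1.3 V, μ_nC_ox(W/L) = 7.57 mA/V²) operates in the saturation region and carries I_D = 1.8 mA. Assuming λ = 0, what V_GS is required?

In saturation I_D = ½ k_n (V_GS − V_TN)², so V_GS − V_TN = √(2 I_D / k_n) = √(2 × 1.8 / 7.57) = 0.69 V.
V_GS = 1.3 + 0.69 = 1.99 V.

V_GS = 1.99 V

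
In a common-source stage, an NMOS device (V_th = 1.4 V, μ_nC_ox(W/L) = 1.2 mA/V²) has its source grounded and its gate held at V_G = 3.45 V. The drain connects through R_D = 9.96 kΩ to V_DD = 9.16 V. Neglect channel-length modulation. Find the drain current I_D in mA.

I_D = 0.880 mA

V_GS = V_G = 3.45 V, so V_ov = 3.45 − 1.4 = 2.05 V.
Assume saturation: I_D = ½ k_n V_ov² = 0.5 × 1.2 × 2.05² = 2.52 mA, giving V_DS = V_DD − I_D R_D = 9.16 − 2.52 × 9.96 = -16 V.
But -16 V < V_ov = 2.05 V, so the device is actually in triode.
In triode I_D = k_n[V_ov V_DS − ½ V_DS²] and I_D = (V_DD − V_DS)/R_D. Equating: 5.98 V_DS² − 25.5 V_DS + 9.16 = 0, giving V_DS = 0.396 V (the root below V_ov).
I_D = (9.16 − 0.396) / 9.96 = 0.88 mA.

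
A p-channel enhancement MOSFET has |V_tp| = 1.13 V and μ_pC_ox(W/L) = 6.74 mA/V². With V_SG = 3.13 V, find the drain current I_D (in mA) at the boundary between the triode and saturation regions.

I_D = 13.5 mA

At the boundary V_SD = V_ov = V_SG − |V_tp| = 3.13 − 1.13 = 2 V.
I_D = ½ k_p V_ov² = 0.5 × 6.74 × 2² = 13.5 mA.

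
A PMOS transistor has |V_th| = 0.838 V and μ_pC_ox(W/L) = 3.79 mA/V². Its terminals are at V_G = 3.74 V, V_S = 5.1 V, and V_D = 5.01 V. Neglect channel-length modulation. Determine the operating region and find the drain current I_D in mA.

Triode; I_D = 0.163 mA

V_SG = V_S − V_G = 5.1 − 3.74 = 1.36 V; V_SD = V_S − V_D = 5.1 − 5.01 = 0.09 V.
V_ov = V_SG − |V_th| = 1.36 − 0.838 = 0.522 V.
Since V_SD = 0.09 V < V_ov = 0.522 V, the device is in the triode region.
I_D = k_p [V_ov · V_SD − ½ V_SD²] = 3.79 × [0.522 × 0.09 − 0.5 × 0.09²] = 0.163 mA.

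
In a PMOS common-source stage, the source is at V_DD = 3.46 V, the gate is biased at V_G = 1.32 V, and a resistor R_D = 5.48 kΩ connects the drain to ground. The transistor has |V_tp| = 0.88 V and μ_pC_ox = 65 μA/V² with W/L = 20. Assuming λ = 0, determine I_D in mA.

V_SG = V_DD − V_G = 3.46 − 1.32 = 2.14 V, so V_ov = 2.14 − 0.88 = 1.26 V.
k_p = μ_pC_ox · (W/L) = 1.3 mA/V².
Assume saturation: I_D = ½ k_p V_ov² = 0.5 × 1.3 × 1.26² = 1.03 mA, giving V_SD = V_DD − I_D R_D = 3.46 − 1.03 × 5.48 = -2.2 V.
But -2.2 V < V_ov = 1.26 V, so the device is actually in triode.
In triode I_D = k_p[V_ov V_SD − ½ V_SD²] and I_D = (V_DD − V_SD)/R_D. Equating: 3.56 V_SD² − 9.976 V_SD + 3.46 = 0, giving V_SD = 0.406 V (the root below V_ov).
I_D = (3.46 − 0.406) / 5.48 = 0.557 mA.

I_D = 0.557 mA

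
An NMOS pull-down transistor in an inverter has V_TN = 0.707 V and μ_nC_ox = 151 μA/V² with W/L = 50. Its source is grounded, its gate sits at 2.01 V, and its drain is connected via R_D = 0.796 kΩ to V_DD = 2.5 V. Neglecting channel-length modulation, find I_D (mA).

I_D = 2.74 mA

V_GS = V_G = 2.01 V, so V_ov = 2.01 − 0.707 = 1.3 V.
k_n = μ_nC_ox · (W/L) = 7.55 mA/V².
Assume saturation: I_D = ½ k_n V_ov² = 0.5 × 7.55 × 1.3² = 6.41 mA, giving V_DS = V_DD − I_D R_D = 2.5 − 6.41 × 0.796 = -2.6 V.
But -2.6 V < V_ov = 1.3 V, so the device is actually in triode.
In triode I_D = k_n[V_ov V_DS − ½ V_DS²] and I_D = (V_DD − V_DS)/R_D. Equating: 3 V_DS² − 8.831 V_DS + 2.5 = 0, giving V_DS = 0.317 V (the root below V_ov).
I_D = (2.5 − 0.317) / 0.796 = 2.74 mA.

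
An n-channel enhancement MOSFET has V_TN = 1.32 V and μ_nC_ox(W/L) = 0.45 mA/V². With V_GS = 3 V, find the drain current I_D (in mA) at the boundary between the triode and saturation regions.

I_D = 0.635 mA

At the boundary V_DS = V_ov = V_GS − V_TN = 3 − 1.32 = 1.68 V.
I_D = ½ k_n V_ov² = 0.5 × 0.45 × 1.68² = 0.635 mA.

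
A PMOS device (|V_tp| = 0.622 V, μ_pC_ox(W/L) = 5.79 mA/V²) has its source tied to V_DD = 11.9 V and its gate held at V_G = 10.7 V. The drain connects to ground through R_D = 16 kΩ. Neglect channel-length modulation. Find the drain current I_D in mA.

I_D = 0.726 mA

V_SG = V_DD − V_G = 11.9 − 10.7 = 1.2 V, so V_ov = 1.2 − 0.622 = 0.578 V.
Assume saturation: I_D = ½ k_p V_ov² = 0.5 × 5.79 × 0.578² = 0.967 mA, giving V_SD = V_DD − I_D R_D = 11.9 − 0.967 × 16 = -3.57 V.
But -3.57 V < V_ov = 0.578 V, so the device is actually in triode.
In triode I_D = k_p[V_ov V_SD − ½ V_SD²] and I_D = (V_DD − V_SD)/R_D. Equating: 46.3 V_SD² − 54.55 V_SD + 11.9 = 0, giving V_SD = 0.289 V (the root below V_ov).
I_D = (11.9 − 0.289) / 16 = 0.726 mA.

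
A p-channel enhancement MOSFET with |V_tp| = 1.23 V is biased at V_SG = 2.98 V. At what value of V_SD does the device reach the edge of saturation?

V_SD,sat = 1.75 V

The boundary between triode and saturation is V_SD = V_SG − |V_tp| = V_ov.
V_ov = 2.98 − 1.23 = 1.75 V.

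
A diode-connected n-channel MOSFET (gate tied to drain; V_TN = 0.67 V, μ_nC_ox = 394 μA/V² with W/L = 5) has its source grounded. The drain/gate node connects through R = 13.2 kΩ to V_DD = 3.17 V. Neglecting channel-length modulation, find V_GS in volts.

V_GS = 1.07 V

With gate tied to drain, V_GS = V_DS ≥ V_GS − V_TN, so the device is in saturation.
k_n = μ_nC_ox · (W/L) = 1.97 mA/V².
KCL at the drain: ½ k_n (V_GS − V_TN)² = (V_DD − V_GS)/R.
Let x = V_GS − 0.67. Then 13 x² + x − 2.5 = 0, giving x = 0.402 V (positive root), so V_GS = 1.07 V.
I_D = (V_DD − V_GS)/R = (3.17 − 1.07) / 13.2 = 0.159 mA.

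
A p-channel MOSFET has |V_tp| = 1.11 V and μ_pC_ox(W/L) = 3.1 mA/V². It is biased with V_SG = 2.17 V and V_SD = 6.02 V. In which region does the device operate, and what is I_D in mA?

V_ov = V_SG − |V_tp| = 2.17 − 1.11 = 1.06 V.
Since V_SD = 6.02 V ≥ V_ov = 1.06 V, the device is in saturation.
I_D = ½ k_p V_ov² = 0.5 × 3.1 × 1.06² = 1.74 mA.

Saturation; I_D = 1.74 mA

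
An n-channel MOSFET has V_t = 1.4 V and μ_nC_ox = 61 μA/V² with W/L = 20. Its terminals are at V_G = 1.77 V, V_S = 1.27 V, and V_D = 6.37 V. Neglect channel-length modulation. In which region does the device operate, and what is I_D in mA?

V_GS = V_G − V_S = 1.77 − 1.27 = 0.5 V; V_DS = V_D − V_S = 6.37 − 1.27 = 5.1 V.
V_GS = 0.5 V < V_t = 1.4 V, so the transistor is in cutoff.

Cutoff; I_D = 0 mA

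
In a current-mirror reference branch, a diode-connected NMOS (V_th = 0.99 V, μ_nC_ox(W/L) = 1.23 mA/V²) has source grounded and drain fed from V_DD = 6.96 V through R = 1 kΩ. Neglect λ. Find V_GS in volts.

With gate tied to drain, V_GS = V_DS ≥ V_GS − V_th, so the device is in saturation.
KCL at the drain: ½ k_n (V_GS − V_th)² = (V_DD − V_GS)/R.
Let x = V_GS − 0.99. Then 0.615 x² + x − 5.97 = 0, giving x = 2.41 V (positive root), so V_GS = 3.4 V.
I_D = (V_DD − V_GS)/R = (6.96 − 3.4) / 1 = 3.56 mA.

V_GS = 3.40 V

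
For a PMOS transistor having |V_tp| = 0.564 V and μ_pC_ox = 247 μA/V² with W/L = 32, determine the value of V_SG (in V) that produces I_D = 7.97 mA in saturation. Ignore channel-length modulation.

V_SG = 1.98 V

k_p = μ_pC_ox · (W/L) = 7.904 mA/V².
In saturation I_D = ½ k_p (V_SG − |V_tp|)², so V_SG − |V_tp| = √(2 I_D / k_p) = √(2 × 7.97 / 7.904) = 1.42 V.
V_SG = 0.564 + 1.42 = 1.98 V.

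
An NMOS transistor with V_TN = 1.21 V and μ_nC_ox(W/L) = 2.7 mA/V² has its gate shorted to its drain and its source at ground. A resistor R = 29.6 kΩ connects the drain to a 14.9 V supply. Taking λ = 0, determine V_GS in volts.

With gate tied to drain, V_GS = V_DS ≥ V_GS − V_TN, so the device is in saturation.
KCL at the drain: ½ k_n (V_GS − V_TN)² = (V_DD − V_GS)/R.
Let x = V_GS − 1.21. Then 40 x² + x − 13.69 = 0, giving x = 0.573 V (positive root), so V_GS = 1.78 V.
I_D = (V_DD − V_GS)/R = (14.9 − 1.78) / 29.6 = 0.443 mA.

V_GS = 1.78 V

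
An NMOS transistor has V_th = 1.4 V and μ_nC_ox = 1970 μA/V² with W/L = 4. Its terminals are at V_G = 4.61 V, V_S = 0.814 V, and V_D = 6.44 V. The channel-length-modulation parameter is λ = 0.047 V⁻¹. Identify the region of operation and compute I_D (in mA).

V_GS = V_G − V_S = 4.61 − 0.814 = 3.8 V; V_DS = V_D − V_S = 6.44 − 0.814 = 5.63 V.
k_n = μ_nC_ox · (W/L) = 7.88 mA/V².
V_ov = V_GS − V_th = 3.8 − 1.4 = 2.4 V.
Since V_DS = 5.63 V ≥ V_ov = 2.4 V, the device is in saturation.
I_D = ½ k_n V_ov² (1 + λ V_DS) = 0.5 × 7.88 × 2.4² × (1 + 0.047 × 5.63) = 28.6 mA.

Saturation; I_D = 28.6 mA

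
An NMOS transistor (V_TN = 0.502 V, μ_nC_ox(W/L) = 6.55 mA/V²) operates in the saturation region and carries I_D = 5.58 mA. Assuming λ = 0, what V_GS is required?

V_GS = 1.81 V

In saturation I_D = ½ k_n (V_GS − V_TN)², so V_GS − V_TN = √(2 I_D / k_n) = √(2 × 5.58 / 6.55) = 1.31 V.
V_GS = 0.502 + 1.31 = 1.81 V.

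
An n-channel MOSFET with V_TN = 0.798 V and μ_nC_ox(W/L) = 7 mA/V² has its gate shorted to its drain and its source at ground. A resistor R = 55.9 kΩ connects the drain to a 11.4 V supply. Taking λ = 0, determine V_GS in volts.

V_GS = 1.03 V

With gate tied to drain, V_GS = V_DS ≥ V_GS − V_TN, so the device is in saturation.
KCL at the drain: ½ k_n (V_GS − V_TN)² = (V_DD − V_GS)/R.
Let x = V_GS − 0.798. Then 196 x² + x − 10.6 = 0, giving x = 0.23 V (positive root), so V_GS = 1.03 V.
I_D = (V_DD − V_GS)/R = (11.4 − 1.03) / 55.9 = 0.186 mA.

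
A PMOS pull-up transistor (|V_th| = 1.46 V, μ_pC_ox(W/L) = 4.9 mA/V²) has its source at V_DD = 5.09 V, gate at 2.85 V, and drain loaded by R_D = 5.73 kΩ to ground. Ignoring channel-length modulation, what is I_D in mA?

I_D = 0.842 mA

V_SG = V_DD − V_G = 5.09 − 2.85 = 2.24 V, so V_ov = 2.24 − 1.46 = 0.78 V.
Assume saturation: I_D = ½ k_p V_ov² = 0.5 × 4.9 × 0.78² = 1.49 mA, giving V_SD = V_DD − I_D R_D = 5.09 − 1.49 × 5.73 = -3.45 V.
But -3.45 V < V_ov = 0.78 V, so the device is actually in triode.
In triode I_D = k_p[V_ov V_SD − ½ V_SD²] and I_D = (V_DD − V_SD)/R_D. Equating: 14 V_SD² − 22.9 V_SD + 5.09 = 0, giving V_SD = 0.265 V (the root below V_ov).
I_D = (5.09 − 0.265) / 5.73 = 0.842 mA.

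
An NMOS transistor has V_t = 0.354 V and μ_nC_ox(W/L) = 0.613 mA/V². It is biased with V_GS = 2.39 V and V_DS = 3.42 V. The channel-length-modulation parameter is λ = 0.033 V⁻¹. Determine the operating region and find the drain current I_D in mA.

V_ov = V_GS − V_t = 2.39 − 0.354 = 2.04 V.
Since V_DS = 3.42 V ≥ V_ov = 2.04 V, the device is in saturation.
I_D = ½ k_n V_ov² (1 + λ V_DS) = 0.5 × 0.613 × 2.04² × (1 + 0.033 × 3.42) = 1.41 mA.

Saturation; I_D = 1.41 mA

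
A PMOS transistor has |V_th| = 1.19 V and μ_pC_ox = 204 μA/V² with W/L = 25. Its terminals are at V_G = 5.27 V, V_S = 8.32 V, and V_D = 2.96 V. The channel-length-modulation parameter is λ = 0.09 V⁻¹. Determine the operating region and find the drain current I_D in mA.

Saturation; I_D = 13.1 mA

V_SG = V_S − V_G = 8.32 − 5.27 = 3.05 V; V_SD = V_S − V_D = 8.32 − 2.96 = 5.36 V.
k_p = μ_pC_ox · (W/L) = 5.1 mA/V².
V_ov = V_SG − |V_th| = 3.05 − 1.19 = 1.86 V.
Since V_SD = 5.36 V ≥ V_ov = 1.86 V, the device is in saturation.
I_D = ½ k_p V_ov² (1 + λ V_SD) = 0.5 × 5.1 × 1.86² × (1 + 0.09 × 5.36) = 13.1 mA.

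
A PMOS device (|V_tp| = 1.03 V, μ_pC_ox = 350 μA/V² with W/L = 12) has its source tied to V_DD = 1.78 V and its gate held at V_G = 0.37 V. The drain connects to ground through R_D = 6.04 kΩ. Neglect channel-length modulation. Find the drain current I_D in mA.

I_D = 0.256 mA

V_SG = V_DD − V_G = 1.78 − 0.37 = 1.41 V, so V_ov = 1.41 − 1.03 = 0.38 V.
k_p = μ_pC_ox · (W/L) = 4.2 mA/V².
Assume saturation: I_D = ½ k_p V_ov² = 0.5 × 4.2 × 0.38² = 0.303 mA, giving V_SD = V_DD − I_D R_D = 1.78 − 0.303 × 6.04 = -0.0516 V.
But -0.0516 V < V_ov = 0.38 V, so the device is actually in triode.
In triode I_D = k_p[V_ov V_SD − ½ V_SD²] and I_D = (V_DD − V_SD)/R_D. Equating: 12.7 V_SD² − 10.64 V_SD + 1.78 = 0, giving V_SD = 0.231 V (the root below V_ov).
I_D = (1.78 − 0.231) / 6.04 = 0.256 mA.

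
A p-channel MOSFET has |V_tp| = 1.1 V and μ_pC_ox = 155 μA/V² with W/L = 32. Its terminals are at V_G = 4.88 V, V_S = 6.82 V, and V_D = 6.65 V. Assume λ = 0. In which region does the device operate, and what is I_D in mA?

V_SG = V_S − V_G = 6.82 − 4.88 = 1.94 V; V_SD = V_S − V_D = 6.82 − 6.65 = 0.17 V.
k_p = μ_pC_ox · (W/L) = 4.96 mA/V².
V_ov = V_SG − |V_tp| = 1.94 − 1.1 = 0.84 V.
Since V_SD = 0.17 V < V_ov = 0.84 V, the device is in the triode region.
I_D = k_p [V_ov · V_SD − ½ V_SD²] = 4.96 × [0.84 × 0.17 − 0.5 × 0.17²] = 0.637 mA.

Triode; I_D = 0.637 mA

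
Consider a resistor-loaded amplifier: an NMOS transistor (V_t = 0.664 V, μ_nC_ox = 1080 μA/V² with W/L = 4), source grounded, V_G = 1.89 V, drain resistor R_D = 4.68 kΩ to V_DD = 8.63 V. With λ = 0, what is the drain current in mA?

V_GS = V_G = 1.89 V, so V_ov = 1.89 − 0.664 = 1.23 V.
k_n = μ_nC_ox · (W/L) = 4.32 mA/V².
Assume saturation: I_D = ½ k_n V_ov² = 0.5 × 4.32 × 1.23² = 3.25 mA, giving V_DS = V_DD − I_D R_D = 8.63 − 3.25 × 4.68 = -6.56 V.
But -6.56 V < V_ov = 1.23 V, so the device is actually in triode.
In triode I_D = k_n[V_ov V_DS − ½ V_DS²] and I_D = (V_DD − V_DS)/R_D. Equating: 10.1 V_DS² − 25.79 V_DS + 8.63 = 0, giving V_DS = 0.396 V (the root below V_ov).
I_D = (8.63 − 0.396) / 4.68 = 1.76 mA.

I_D = 1.76 mA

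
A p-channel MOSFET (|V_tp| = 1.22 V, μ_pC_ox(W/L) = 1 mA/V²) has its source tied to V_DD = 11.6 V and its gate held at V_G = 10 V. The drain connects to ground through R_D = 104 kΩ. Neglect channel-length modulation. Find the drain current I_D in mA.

I_D = 0.0722 mA

V_SG = V_DD − V_G = 11.6 − 10 = 1.6 V, so V_ov = 1.6 − 1.22 = 0.38 V.
Assume saturation: I_D = ½ k_p V_ov² = 0.5 × 1 × 0.38² = 0.0722 mA, giving V_SD = V_DD − I_D R_D = 11.6 − 0.0722 × 104 = 4.09 V.
V_SD = 4.09 V ≥ V_ov = 0.38 V, confirming saturation.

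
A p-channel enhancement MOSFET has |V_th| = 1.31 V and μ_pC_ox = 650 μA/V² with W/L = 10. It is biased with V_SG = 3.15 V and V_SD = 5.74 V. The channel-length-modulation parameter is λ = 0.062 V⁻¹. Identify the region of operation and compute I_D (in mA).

k_p = μ_pC_ox · (W/L) = 6.5 mA/V².
V_ov = V_SG − |V_th| = 3.15 − 1.31 = 1.84 V.
Since V_SD = 5.74 V ≥ V_ov = 1.84 V, the device is in saturation.
I_D = ½ k_p V_ov² (1 + λ V_SD) = 0.5 × 6.5 × 1.84² × (1 + 0.062 × 5.74) = 14.9 mA.

Saturation; I_D = 14.9 mA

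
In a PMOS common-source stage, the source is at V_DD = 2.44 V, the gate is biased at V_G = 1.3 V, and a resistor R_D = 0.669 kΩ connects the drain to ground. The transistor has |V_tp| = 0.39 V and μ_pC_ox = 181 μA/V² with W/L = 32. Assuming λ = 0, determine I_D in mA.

I_D = 1.63 mA

V_SG = V_DD − V_G = 2.44 − 1.3 = 1.14 V, so V_ov = 1.14 − 0.39 = 0.75 V.
k_p = μ_pC_ox · (W/L) = 5.792 mA/V².
Assume saturation: I_D = ½ k_p V_ov² = 0.5 × 5.792 × 0.75² = 1.63 mA, giving V_SD = V_DD − I_D R_D = 2.44 − 1.63 × 0.669 = 1.35 V.
V_SD = 1.35 V ≥ V_ov = 0.75 V, confirming saturation.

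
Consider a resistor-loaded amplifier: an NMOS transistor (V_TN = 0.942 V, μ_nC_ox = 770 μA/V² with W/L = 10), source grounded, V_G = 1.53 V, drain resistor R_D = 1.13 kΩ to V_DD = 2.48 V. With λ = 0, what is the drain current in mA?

V_GS = V_G = 1.53 V, so V_ov = 1.53 − 0.942 = 0.588 V.
k_n = μ_nC_ox · (W/L) = 7.7 mA/V².
Assume saturation: I_D = ½ k_n V_ov² = 0.5 × 7.7 × 0.588² = 1.33 mA, giving V_DS = V_DD − I_D R_D = 2.48 − 1.33 × 1.13 = 0.976 V.
V_DS = 0.976 V ≥ V_ov = 0.588 V, confirming saturation.

I_D = 1.33 mA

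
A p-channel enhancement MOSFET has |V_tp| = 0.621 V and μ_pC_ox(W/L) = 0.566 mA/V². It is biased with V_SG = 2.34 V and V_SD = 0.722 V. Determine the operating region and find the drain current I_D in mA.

Triode; I_D = 0.555 mA

V_ov = V_SG − |V_tp| = 2.34 − 0.621 = 1.72 V.
Since V_SD = 0.722 V < V_ov = 1.72 V, the device is in the triode region.
I_D = k_p [V_ov · V_SD − ½ V_SD²] = 0.566 × [1.72 × 0.722 − 0.5 × 0.722²] = 0.555 mA.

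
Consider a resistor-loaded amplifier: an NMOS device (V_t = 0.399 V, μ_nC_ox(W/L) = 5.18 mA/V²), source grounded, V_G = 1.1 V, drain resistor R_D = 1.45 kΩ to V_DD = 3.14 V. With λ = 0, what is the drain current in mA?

V_GS = V_G = 1.1 V, so V_ov = 1.1 − 0.399 = 0.701 V.
Assume saturation: I_D = ½ k_n V_ov² = 0.5 × 5.18 × 0.701² = 1.27 mA, giving V_DS = V_DD − I_D R_D = 3.14 − 1.27 × 1.45 = 1.29 V.
V_DS = 1.29 V ≥ V_ov = 0.701 V, confirming saturation.

I_D = 1.27 mA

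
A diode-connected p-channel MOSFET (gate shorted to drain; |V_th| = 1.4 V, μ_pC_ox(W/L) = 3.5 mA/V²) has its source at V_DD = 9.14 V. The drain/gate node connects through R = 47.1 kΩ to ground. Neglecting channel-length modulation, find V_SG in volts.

With gate tied to drain, V_SG = V_SD ≥ V_SG − |V_th|, so the device is in saturation.
KCL at the drain: ½ k_p (V_SG − |V_th|)² = (V_DD − V_SG)/R.
Let x = V_SG − 1.4. Then 82.4 x² + x − 7.74 = 0, giving x = 0.3 V (positive root), so V_SG = 1.7 V.
I_D = (V_DD − V_SG)/R = (9.14 − 1.7) / 47.1 = 0.158 mA.

V_SG = 1.70 V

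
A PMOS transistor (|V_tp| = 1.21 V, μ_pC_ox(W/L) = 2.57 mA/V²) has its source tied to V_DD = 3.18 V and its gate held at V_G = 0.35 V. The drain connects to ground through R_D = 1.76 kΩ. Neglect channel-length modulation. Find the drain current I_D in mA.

V_SG = V_DD − V_G = 3.18 − 0.35 = 2.83 V, so V_ov = 2.83 − 1.21 = 1.62 V.
Assume saturation: I_D = ½ k_p V_ov² = 0.5 × 2.57 × 1.62² = 3.37 mA, giving V_SD = V_DD − I_D R_D = 3.18 − 3.37 × 1.76 = -2.76 V.
But -2.76 V < V_ov = 1.62 V, so the device is actually in triode.
In triode I_D = k_p[V_ov V_SD − ½ V_SD²] and I_D = (V_DD − V_SD)/R_D. Equating: 2.26 V_SD² − 8.328 V_SD + 3.18 = 0, giving V_SD = 0.433 V (the root below V_ov).
I_D = (3.18 − 0.433) / 1.76 = 1.56 mA.

I_D = 1.56 mA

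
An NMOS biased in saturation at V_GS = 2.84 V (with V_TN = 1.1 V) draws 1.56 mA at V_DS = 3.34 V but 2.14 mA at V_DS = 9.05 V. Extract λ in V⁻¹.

λ = 0.0832 V⁻¹

With V_GS fixed, I_D ∝ (1 + λ V_DS) in saturation, so I_D2/I_D1 = (1 + λ V_DS2)/(1 + λ V_DS1).
2.14/1.56 = 1.372 = (1 + 9.05 λ)/(1 + 3.34 λ).
Solving: λ (I_D1 V_DS2 − I_D2 V_DS1) = I_D2 − I_D1, so λ = (2.14 − 1.56) / (1.56 × 9.05 − 2.14 × 3.34) = 0.58 / 6.97 = 0.0832 V⁻¹.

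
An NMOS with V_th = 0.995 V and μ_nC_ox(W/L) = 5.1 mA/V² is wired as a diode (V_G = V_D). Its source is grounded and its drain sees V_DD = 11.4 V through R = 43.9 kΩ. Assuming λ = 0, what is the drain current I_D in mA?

I_D = 0.230 mA

With gate tied to drain, V_GS = V_DS ≥ V_GS − V_th, so the device is in saturation.
KCL at the drain: ½ k_n (V_GS − V_th)² = (V_DD − V_GS)/R.
Let x = V_GS − 0.995. Then 112 x² + x − 10.41 = 0, giving x = 0.3 V (positive root), so V_GS = 1.3 V.
I_D = (V_DD − V_GS)/R = (11.4 − 1.3) / 43.9 = 0.23 mA.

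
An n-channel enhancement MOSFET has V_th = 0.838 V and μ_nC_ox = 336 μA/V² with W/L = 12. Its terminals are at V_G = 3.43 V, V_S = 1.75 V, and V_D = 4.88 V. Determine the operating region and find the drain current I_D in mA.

V_GS = V_G − V_S = 3.43 − 1.75 = 1.68 V; V_DS = V_D − V_S = 4.88 − 1.75 = 3.13 V.
k_n = μ_nC_ox · (W/L) = 4.032 mA/V².
V_ov = V_GS − V_th = 1.68 − 0.838 = 0.842 V.
Since V_DS = 3.13 V ≥ V_ov = 0.842 V, the device is in saturation.
I_D = ½ k_n V_ov² = 0.5 × 4.032 × 0.842² = 1.43 mA.

Saturation; I_D = 1.43 mA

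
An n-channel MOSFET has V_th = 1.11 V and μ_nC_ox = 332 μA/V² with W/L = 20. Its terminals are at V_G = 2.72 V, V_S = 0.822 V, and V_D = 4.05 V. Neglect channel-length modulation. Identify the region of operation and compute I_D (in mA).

Saturation; I_D = 2.06 mA

V_GS = V_G − V_S = 2.72 − 0.822 = 1.9 V; V_DS = V_D − V_S = 4.05 − 0.822 = 3.23 V.
k_n = μ_nC_ox · (W/L) = 6.64 mA/V².
V_ov = V_GS − V_th = 1.9 − 1.11 = 0.788 V.
Since V_DS = 3.23 V ≥ V_ov = 0.788 V, the device is in saturation.
I_D = ½ k_n V_ov² = 0.5 × 6.64 × 0.788² = 2.06 mA.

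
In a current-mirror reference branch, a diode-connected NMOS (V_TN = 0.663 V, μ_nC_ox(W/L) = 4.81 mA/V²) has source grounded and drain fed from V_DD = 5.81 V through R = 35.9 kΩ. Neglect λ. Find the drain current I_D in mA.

I_D = 0.137 mA

With gate tied to drain, V_GS = V_DS ≥ V_GS − V_TN, so the device is in saturation.
KCL at the drain: ½ k_n (V_GS − V_TN)² = (V_DD − V_GS)/R.
Let x = V_GS − 0.663. Then 86.3 x² + x − 5.147 = 0, giving x = 0.238 V (positive root), so V_GS = 0.901 V.
I_D = (V_DD − V_GS)/R = (5.81 − 0.901) / 35.9 = 0.137 mA.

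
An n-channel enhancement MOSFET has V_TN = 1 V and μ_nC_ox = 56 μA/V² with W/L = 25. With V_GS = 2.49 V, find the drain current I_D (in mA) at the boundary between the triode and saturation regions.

At the boundary V_DS = V_ov = V_GS − V_TN = 2.49 − 1 = 1.49 V.
k_n = μ_nC_ox · (W/L) = 1.4 mA/V².
I_D = ½ k_n V_ov² = 0.5 × 1.4 × 1.49² = 1.55 mA.

I_D = 1.55 mA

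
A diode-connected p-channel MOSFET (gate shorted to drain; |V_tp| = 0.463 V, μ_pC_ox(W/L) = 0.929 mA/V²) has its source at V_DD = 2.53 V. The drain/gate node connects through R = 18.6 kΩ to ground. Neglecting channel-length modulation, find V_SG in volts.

With gate tied to drain, V_SG = V_SD ≥ V_SG − |V_tp|, so the device is in saturation.
KCL at the drain: ½ k_p (V_SG − |V_tp|)² = (V_DD − V_SG)/R.
Let x = V_SG − 0.463. Then 8.64 x² + x − 2.067 = 0, giving x = 0.435 V (positive root), so V_SG = 0.898 V.
I_D = (V_DD − V_SG)/R = (2.53 − 0.898) / 18.6 = 0.0878 mA.

V_SG = 0.898 V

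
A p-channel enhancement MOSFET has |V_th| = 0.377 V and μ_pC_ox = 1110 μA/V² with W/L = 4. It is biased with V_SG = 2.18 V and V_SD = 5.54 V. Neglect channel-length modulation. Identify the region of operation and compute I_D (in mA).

Saturation; I_D = 7.22 mA

k_p = μ_pC_ox · (W/L) = 4.44 mA/V².
V_ov = V_SG − |V_th| = 2.18 − 0.377 = 1.8 V.
Since V_SD = 5.54 V ≥ V_ov = 1.8 V, the device is in saturation.
I_D = ½ k_p V_ov² = 0.5 × 4.44 × 1.8² = 7.22 mA.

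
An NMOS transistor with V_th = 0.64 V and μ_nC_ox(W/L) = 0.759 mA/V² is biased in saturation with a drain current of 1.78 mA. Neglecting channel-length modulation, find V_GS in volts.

V_GS = 2.81 V

In saturation I_D = ½ k_n (V_GS − V_th)², so V_GS − V_th = √(2 I_D / k_n) = √(2 × 1.78 / 0.759) = 2.17 V.
V_GS = 0.64 + 2.17 = 2.81 V.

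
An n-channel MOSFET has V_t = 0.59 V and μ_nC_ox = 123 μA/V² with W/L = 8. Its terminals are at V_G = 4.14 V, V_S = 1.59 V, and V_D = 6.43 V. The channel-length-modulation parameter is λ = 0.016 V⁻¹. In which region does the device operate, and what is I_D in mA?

Saturation; I_D = 2.04 mA

V_GS = V_G − V_S = 4.14 − 1.59 = 2.55 V; V_DS = V_D − V_S = 6.43 − 1.59 = 4.84 V.
k_n = μ_nC_ox · (W/L) = 0.984 mA/V².
V_ov = V_GS − V_t = 2.55 − 0.59 = 1.96 V.
Since V_DS = 4.84 V ≥ V_ov = 1.96 V, the device is in saturation.
I_D = ½ k_n V_ov² (1 + λ V_DS) = 0.5 × 0.984 × 1.96² × (1 + 0.016 × 4.84) = 2.04 mA.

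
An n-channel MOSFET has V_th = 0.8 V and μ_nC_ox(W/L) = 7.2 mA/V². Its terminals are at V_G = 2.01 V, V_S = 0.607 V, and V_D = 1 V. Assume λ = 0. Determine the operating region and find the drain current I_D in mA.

Triode; I_D = 1.15 mA

V_GS = V_G − V_S = 2.01 − 0.607 = 1.4 V; V_DS = V_D − V_S = 1 − 0.607 = 0.393 V.
V_ov = V_GS − V_th = 1.4 − 0.8 = 0.603 V.
Since V_DS = 0.393 V < V_ov = 0.603 V, the device is in the triode region.
I_D = k_n [V_ov · V_DS − ½ V_DS²] = 7.2 × [0.603 × 0.393 − 0.5 × 0.393²] = 1.15 mA.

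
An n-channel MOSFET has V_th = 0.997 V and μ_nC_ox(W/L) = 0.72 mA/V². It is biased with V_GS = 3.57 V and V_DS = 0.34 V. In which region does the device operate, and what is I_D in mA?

Triode; I_D = 0.588 mA

V_ov = V_GS − V_th = 3.57 − 0.997 = 2.57 V.
Since V_DS = 0.34 V < V_ov = 2.57 V, the device is in the triode region.
I_D = k_n [V_ov · V_DS − ½ V_DS²] = 0.72 × [2.57 × 0.34 − 0.5 × 0.34²] = 0.588 mA.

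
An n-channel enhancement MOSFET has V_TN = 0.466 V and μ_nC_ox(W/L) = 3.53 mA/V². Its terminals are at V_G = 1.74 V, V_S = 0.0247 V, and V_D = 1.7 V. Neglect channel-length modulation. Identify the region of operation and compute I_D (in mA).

V_GS = V_G − V_S = 1.74 − 0.0247 = 1.72 V; V_DS = V_D − V_S = 1.7 − 0.0247 = 1.68 V.
V_ov = V_GS − V_TN = 1.72 − 0.466 = 1.25 V.
Since V_DS = 1.68 V ≥ V_ov = 1.25 V, the device is in saturation.
I_D = ½ k_n V_ov² = 0.5 × 3.53 × 1.25² = 2.75 mA.

Saturation; I_D = 2.75 mA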